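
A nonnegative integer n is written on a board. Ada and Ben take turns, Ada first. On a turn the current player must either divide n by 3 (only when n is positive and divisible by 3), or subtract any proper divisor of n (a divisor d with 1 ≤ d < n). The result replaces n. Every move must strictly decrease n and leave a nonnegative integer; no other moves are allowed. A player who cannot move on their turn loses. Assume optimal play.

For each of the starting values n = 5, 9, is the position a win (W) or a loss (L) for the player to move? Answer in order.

Build the W/L table. Terminal = L. A non-terminal position is W if it has a move to some L; otherwise it is L.
n=0: no move → L
n=1: no move → L
n=2: →1(L), so W
n=3: →1(L), so W
n=4: →2(W), 3(W) — all W, so L
n=5: →4(L), so W
n=6: →4(L), so W
n=7: →6(W) only, which is W, so L
n=8: →4(L), so W
n=9: →3(W), 6(W), 8(W) — all W, so L

5: W, 9: L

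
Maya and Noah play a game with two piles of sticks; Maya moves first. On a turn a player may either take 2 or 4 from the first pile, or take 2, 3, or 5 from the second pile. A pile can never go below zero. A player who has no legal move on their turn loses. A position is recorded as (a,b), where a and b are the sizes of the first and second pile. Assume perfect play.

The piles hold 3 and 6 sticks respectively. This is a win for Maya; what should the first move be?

Label each position W (a win for the player to move) or L (a loss). A position with no legal move is L; any other position is W exactly when some move reaches an L, and L when every move reaches a W.
No move ever increases a pile, so every position that can arise here has a ≤ 3 and b ≤ 6; it is enough to label the cells with 0 ≤ a ≤ 3 and 0 ≤ b ≤ 6.
Every move lowers a or b (never raises either), so fill the grid row by row in increasing a, and left to right within a row: each cell's successors are then already labelled.
      b=0  b=1  b=2  b=3  b=4  b=5  b=6
a=0:    L    L    W    W    W    W    W
a=1:    L    L    W    W    W    W    W
a=2:    W    W    L    L    W    W    W
a=3:    W    W    L    L    W    W    W
Cells with no legal move (terminal, hence L): (0,0), (0,1), (1,0), (1,1).
The remaining L cells, each justified by listing all of its moves:
(2,2): L (options (0,2)(W), (2,0)(W) are all W)
(2,3): L (options (0,3)(W), (2,1)(W), (2,0)(W) are all W)
(3,2): L (options (1,2)(W), (3,0)(W) are all W)
(3,3): L (options (1,3)(W), (3,1)(W), (3,0)(W) are all W)
Every other cell has at least one move into one of the L cells above, so it is W.
From (3,6), the L positions reachable in one move are: (3,3).

Move to (3,3).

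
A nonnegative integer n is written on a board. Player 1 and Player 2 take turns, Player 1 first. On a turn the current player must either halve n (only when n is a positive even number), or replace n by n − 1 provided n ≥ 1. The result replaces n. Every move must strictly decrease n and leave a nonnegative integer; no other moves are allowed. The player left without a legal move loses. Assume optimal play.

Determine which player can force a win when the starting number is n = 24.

Label each position W (a win for the player to move) or L (a loss). A position with no legal move is L; any other position is W exactly when some move reaches an L, and L when every move reaches a W.
n=0: no move → L
n=1: →0(L), so W
n=2: →1(W) only, which is W, so L
n=3: →2(L), so W
n=4: →2(L), so W
n=5: →4(W) only, which is W, so L
n=6: →5(L), so W
n=7: →6(W) only, which is W, so L
n=8: →7(L), so W
n=9: →8(W) only, which is W, so L
n=10: →5(L), so W
n=11: →10(W) only, which is W, so L
n=12: →11(L), so W
n=13: →12(W) only, which is W, so L
n=14: →7(L), so W
n=15: →14(W) only, which is W, so L
n=16: →15(L), so W
n=17: →16(W) only, which is W, so L
n=18: →9(L), so W
n=19: →18(W) only, which is W, so L
n=20: →19(L), so W
n=21: →20(W) only, which is W, so L
n=22: →11(L), so W
n=23: →22(W) only, which is W, so L
n=24: →23(L), so W
The starting position 24 is W: Player 1 should move to 23, handing over an L position.

Player 1 wins.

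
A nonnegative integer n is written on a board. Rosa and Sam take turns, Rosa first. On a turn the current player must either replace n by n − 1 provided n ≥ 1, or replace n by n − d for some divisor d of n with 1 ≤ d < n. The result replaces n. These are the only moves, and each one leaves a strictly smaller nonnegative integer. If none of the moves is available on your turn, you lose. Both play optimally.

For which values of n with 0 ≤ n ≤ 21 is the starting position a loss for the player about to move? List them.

0, 2, 5, 7, 9, 11, 13, 15, 17, 19, 21

Label each position W (a win for the player to move) or L (a loss). A position with no legal move is L; any other position is W exactly when some move reaches an L, and L when every move reaches a W.
n=0: no move → L
n=1: W (go to 0, an L position)
n=2: L (sole option 1(W) is W)
n=3: W (go to 2, an L position)
n=4: W (go to 2, an L position)
n=5: L (sole option 4(W) is W)
n=6: W (go to 5, an L position)
n=7: L (sole option 6(W) is W)
n=8: W (go to 7, an L position)
n=9: L (options 6(W), 8(W) are all W)
n=10: W (go to 5, an L position)
n=11: L (sole option 10(W) is W)
n=12: W (go to 9, an L position)
n=13: L (sole option 12(W) is W)
n=14: W (go to 7, an L position)
n=15: L (options 10(W), 12(W), 14(W) are all W)
n=16: W (go to 15, an L position)
n=17: L (sole option 16(W) is W)
n=18: W (go to 9, an L position)
n=19: L (sole option 18(W) is W)
n=20: W (go to 15, an L position)
n=21: L (options 14(W), 18(W), 20(W) are all W)
Reading off the rows marked L gives the requested list; there are 11 such values of n.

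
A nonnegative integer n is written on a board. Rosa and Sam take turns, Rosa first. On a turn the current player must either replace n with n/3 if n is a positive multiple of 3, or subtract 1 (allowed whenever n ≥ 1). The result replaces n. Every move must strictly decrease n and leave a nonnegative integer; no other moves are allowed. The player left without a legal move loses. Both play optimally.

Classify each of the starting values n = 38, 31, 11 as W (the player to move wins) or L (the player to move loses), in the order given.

Use the standard recursion: the mover loses at a terminal position; elsewhere, the mover wins exactly when some move hands the opponent an L position.
n=0: no move → L
n=1: W (go to 0, an L position)
n=2: L (sole option 1(W) is W)
n=3: W (go to 2, an L position)
n=4: L (sole option 3(W) is W)
n=5: W (go to 4, an L position)
n=6: W (go to 2, an L position)
n=7: L (sole option 6(W) is W)
n=8: W (go to 7, an L position)
n=9: L (options 3(W), 8(W) are all W)
n=10: W (go to 9, an L position)
n=11: L (sole option 10(W) is W)
n=12: W (go to 4, an L position)
n=13: L (sole option 12(W) is W)
n=14: W (go to 13, an L position)
n=15: L (options 5(W), 14(W) are all W)
n=16: W (go to 15, an L position)
n=17: L (sole option 16(W) is W)
n=18: W (go to 17, an L position)
n=19: L (sole option 18(W) is W)
n=20: W (go to 19, an L position)
n=21: W (go to 7, an L position)
n=22: L (sole option 21(W) is W)
n=23: W (go to 22, an L position)
n=24: L (options 8(W), 23(W) are all W)
n=25: W (go to 24, an L position)
n=26: L (sole option 25(W) is W)
n=27: W (go to 9, an L position)
n=28: L (sole option 27(W) is W)
n=29: W (go to 28, an L position)
n=30: L (options 10(W), 29(W) are all W)
n=31: W (go to 30, an L position)
n=32: L (sole option 31(W) is W)
n=33: W (go to 11, an L position)
n=34: L (sole option 33(W) is W)
n=35: W (go to 34, an L position)
n=36: L (options 12(W), 35(W) are all W)
n=37: W (go to 36, an L position)
n=38: L (sole option 37(W) is W)

38: L, 31: W, 11: L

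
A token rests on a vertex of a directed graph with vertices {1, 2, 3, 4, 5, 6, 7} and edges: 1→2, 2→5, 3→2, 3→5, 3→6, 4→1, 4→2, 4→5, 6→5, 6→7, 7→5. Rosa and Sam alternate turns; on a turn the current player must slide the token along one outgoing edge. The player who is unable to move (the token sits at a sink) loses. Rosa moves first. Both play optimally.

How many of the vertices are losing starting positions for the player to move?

2

Classify positions by backward induction: terminal positions (no move available) are L. From any other position, the mover wins iff some move reaches an L.
Every edge goes from a vertex to one that appears earlier in the order 5, 2, 1, 4, 7, 6, 3, so processing vertices in that order labels each vertex after all of its successors.
5: no outgoing edge → L
2: can move to 5, which is L ⇒ W
1: the only move is to 2(W), a W ⇒ L
4: can move to 1, which is L ⇒ W
7: can move to 5, which is L ⇒ W
6: can move to 5, which is L ⇒ W
3: can move to 5, which is L ⇒ W
The L vertices are 1, 5; that is 2 in all.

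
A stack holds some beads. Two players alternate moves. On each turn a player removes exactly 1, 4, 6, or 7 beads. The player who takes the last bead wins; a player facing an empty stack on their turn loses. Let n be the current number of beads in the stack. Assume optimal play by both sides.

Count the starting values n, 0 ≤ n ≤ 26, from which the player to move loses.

9

Build the W/L table. Terminal = L. A non-terminal position is W if it has a move to some L; otherwise it is L.
n=0: no move → L
n=1: →0(L), so W
n=2: →1(W) only, which is W, so L
n=3: →2(L), so W
n=4: →0(L), so W
n=5: →4(W), 1(W) — all W, so L
n=6: →5(L), so W
n=7: →0(L), so W
n=8: →2(L), so W
n=9: →5(L), so W
n=10: →9(W), 6(W), 4(W), 3(W) — all W, so L
n=11: →10(L), so W
n=12: →5(L), so W
n=13: →12(W), 9(W), 7(W), 6(W) — all W, so L
n=14: →13(L), so W
n=15: →14(W), 11(W), 9(W), 8(W) — all W, so L
n=16: →15(L), so W
n=17: →13(L), so W
n=18: →17(W), 14(W), 12(W), 11(W) — all W, so L
n=19: →18(L), so W
n=20: →13(L), so W
n=21: →15(L), so W
n=22: →18(L), so W
n=23: →22(W), 19(W), 17(W), 16(W) — all W, so L
n=24: →23(L), so W
n=25: →18(L), so W
n=26: →25(W), 22(W), 20(W), 19(W) — all W, so L
L entries with 0 ≤ n ≤ 26: n = 0, 2, 5, 10, 13, 15, 18, 23, 26; that makes 9.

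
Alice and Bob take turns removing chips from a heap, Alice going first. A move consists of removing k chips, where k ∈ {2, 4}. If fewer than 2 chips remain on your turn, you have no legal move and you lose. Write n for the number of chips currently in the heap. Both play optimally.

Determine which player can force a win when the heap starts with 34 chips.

Alice wins.

Build the W/L table. Terminal = L. A non-terminal position is W if it has a move to some L; otherwise it is L.
n=0: no move → L
n=1: no move → L
n=2: W (go to 0, an L position)
n=3: W (go to 1, an L position)
n=4: W (go to 0, an L position)
n=5: W (go to 1, an L position)
n=6: L (options 4(W), 2(W) are all W)
n=7: L (options 5(W), 3(W) are all W)
n=8: W (go to 6, an L position)
n=9: W (go to 7, an L position)
n=10: W (go to 6, an L position)
n=11: W (go to 7, an L position)
n=12: L (options 10(W), 8(W) are all W)
n=13: L (options 11(W), 9(W) are all W)
n=14: W (go to 12, an L position)
n=15: W (go to 13, an L position)
n=16: W (go to 12, an L position)
n=17: W (go to 13, an L position)
n=18: L (options 16(W), 14(W) are all W)
n=19: L (options 17(W), 15(W) are all W)
n=20: W (go to 18, an L position)
n=21: W (go to 19, an L position)
n=22: W (go to 18, an L position)
n=23: W (go to 19, an L position)
n=24: L (options 22(W), 20(W) are all W)
n=25: L (options 23(W), 21(W) are all W)
n=26: W (go to 24, an L position)
n=27: W (go to 25, an L position)
n=28: W (go to 24, an L position)
n=29: W (go to 25, an L position)
n=30: L (options 28(W), 26(W) are all W)
n=31: L (options 29(W), 27(W) are all W)
n=32: W (go to 30, an L position)
n=33: W (go to 31, an L position)
n=34: W (go to 30, an L position)
The starting position 34 is W: Alice should remove 4, leaving 30, handing over an L position.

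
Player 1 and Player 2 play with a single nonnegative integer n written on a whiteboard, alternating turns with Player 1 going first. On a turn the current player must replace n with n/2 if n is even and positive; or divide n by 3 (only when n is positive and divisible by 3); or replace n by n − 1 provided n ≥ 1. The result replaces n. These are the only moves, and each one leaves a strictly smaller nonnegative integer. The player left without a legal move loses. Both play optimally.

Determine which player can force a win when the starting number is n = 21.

Build the W/L table. Terminal = L. A non-terminal position is W if it has a move to some L; otherwise it is L.
n=0: no move → L
n=1: can move to 0, which is L ⇒ W
n=2: the only move is to 1(W), a W ⇒ L
n=3: can move to 2, which is L ⇒ W
n=4: can move to 2, which is L ⇒ W
n=5: the only move is to 4(W), a W ⇒ L
n=6: can move to 2, which is L ⇒ W
n=7: the only move is to 6(W), a W ⇒ L
n=8: can move to 7, which is L ⇒ W
n=9: moves to 3(W), 8(W); every one is W ⇒ L
n=10: can move to 5, which is L ⇒ W
n=11: the only move is to 10(W), a W ⇒ L
n=12: can move to 11, which is L ⇒ W
n=13: the only move is to 12(W), a W ⇒ L
n=14: can move to 7, which is L ⇒ W
n=15: can move to 5, which is L ⇒ W
n=16: moves to 8(W), 15(W); every one is W ⇒ L
n=17: can move to 16, which is L ⇒ W
n=18: can move to 9, which is L ⇒ W
n=19: the only move is to 18(W), a W ⇒ L
n=20: can move to 19, which is L ⇒ W
n=21: can move to 7, which is L ⇒ W
The starting position 21 is W: Player 1 should move to 7, handing over an L position.

Player 1 wins.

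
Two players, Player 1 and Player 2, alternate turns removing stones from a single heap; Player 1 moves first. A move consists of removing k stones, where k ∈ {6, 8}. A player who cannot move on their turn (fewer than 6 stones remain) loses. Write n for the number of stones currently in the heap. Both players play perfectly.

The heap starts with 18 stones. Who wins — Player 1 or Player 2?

Positions with no move are L. A position that does have a move is losing for the player to move precisely when every available move leads to a winning position for the opponent. Fill in the labels:
n=0: no move → L
n=1: no move → L
n=2: no move → L
n=3: no move → L
n=4: no move → L
n=5: no move → L
n=6: →0(L), so W
n=7: →1(L), so W
n=8: →2(L), so W
n=9: →3(L), so W
n=10: →4(L), so W
n=11: →5(L), so W
n=12: →4(L), so W
n=13: →5(L), so W
n=14: →8(W), 6(W) — all W, so L
n=15: →9(W), 7(W) — all W, so L
n=16: →10(W), 8(W) — all W, so L
n=17: →11(W), 9(W) — all W, so L
n=18: →12(W), 10(W) — all W, so L
Every move from 18 reaches a W position, so the mover loses.

Player 2 wins.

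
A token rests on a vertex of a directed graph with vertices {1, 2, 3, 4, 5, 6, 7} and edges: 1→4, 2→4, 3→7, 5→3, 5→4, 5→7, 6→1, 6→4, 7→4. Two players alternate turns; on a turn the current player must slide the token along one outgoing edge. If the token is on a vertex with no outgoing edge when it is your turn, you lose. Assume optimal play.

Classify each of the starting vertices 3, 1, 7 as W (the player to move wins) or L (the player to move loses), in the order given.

3: L, 1: W, 7: W

Label each position W (a win for the player to move) or L (a loss). A position with no legal move is L; any other position is W exactly when some move reaches an L, and L when every move reaches a W.
Every edge goes from a vertex to one that appears earlier in the order 4, 1, 7, 3, 6, 5, 2, so processing vertices in that order labels each vertex after all of its successors.
4: no outgoing edge → L
1: W (go to 4, an L position)
7: W (go to 4, an L position)
3: L (sole option 7(W) is W)
6: W (go to 4, an L position)
5: W (go to 3, an L position)
2: W (go to 4, an L position)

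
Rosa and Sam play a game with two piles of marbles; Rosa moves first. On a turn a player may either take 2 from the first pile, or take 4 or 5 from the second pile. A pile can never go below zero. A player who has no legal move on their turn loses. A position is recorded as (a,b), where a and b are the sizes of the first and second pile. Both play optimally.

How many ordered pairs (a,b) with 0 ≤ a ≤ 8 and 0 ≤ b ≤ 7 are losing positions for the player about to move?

36

Label each position W (a win for the player to move) or L (a loss). A position with no legal move is L; any other position is W exactly when some move reaches an L, and L when every move reaches a W.
Every move lowers a or b (never raises either), so fill the grid row by row in increasing a, and left to right within a row: each cell's successors are then already labelled.
      b=0  b=1  b=2  b=3  b=4  b=5  b=6  b=7
a=0:    L    L    L    L    W    W    W    W
a=1:    L    L    L    L    W    W    W    W
a=2:    W    W    W    W    L    L    L    L
a=3:    W    W    W    W    L    L    L    L
a=4:    L    L    L    L    W    W    W    W
a=5:    L    L    L    L    W    W    W    W
a=6:    W    W    W    W    L    L    L    L
a=7:    W    W    W    W    L    L    L    L
a=8:    L    L    L    L    W    W    W    W
Cells with no legal move (terminal, hence L): (0,0), (0,1), (0,2), (0,3), (1,0), (1,1), (1,2), (1,3).
The remaining L cells, each justified by listing all of its moves:
(2,4): only reaches (0,4)(W), (2,0)(W), all W → L
(2,5): only reaches (0,5)(W), (2,1)(W), (2,0)(W), all W → L
(2,6): only reaches (0,6)(W), (2,2)(W), (2,1)(W), all W → L
(2,7): only reaches (0,7)(W), (2,3)(W), (2,2)(W), all W → L
(3,4): only reaches (1,4)(W), (3,0)(W), all W → L
(3,5): only reaches (1,5)(W), (3,1)(W), (3,0)(W), all W → L
(3,6): only reaches (1,6)(W), (3,2)(W), (3,1)(W), all W → L
(3,7): only reaches (1,7)(W), (3,3)(W), (3,2)(W), all W → L
(4,0): only reaches (2,0)(W), which is W → L
(4,1): only reaches (2,1)(W), which is W → L
(4,2): only reaches (2,2)(W), which is W → L
(4,3): only reaches (2,3)(W), which is W → L
(5,0): only reaches (3,0)(W), which is W → L
(5,1): only reaches (3,1)(W), which is W → L
(5,2): only reaches (3,2)(W), which is W → L
(5,3): only reaches (3,3)(W), which is W → L
(6,4): only reaches (4,4)(W), (6,0)(W), all W → L
(6,5): only reaches (4,5)(W), (6,1)(W), (6,0)(W), all W → L
(6,6): only reaches (4,6)(W), (6,2)(W), (6,1)(W), all W → L
(6,7): only reaches (4,7)(W), (6,3)(W), (6,2)(W), all W → L
(7,4): only reaches (5,4)(W), (7,0)(W), all W → L
(7,5): only reaches (5,5)(W), (7,1)(W), (7,0)(W), all W → L
(7,6): only reaches (5,6)(W), (7,2)(W), (7,1)(W), all W → L
(7,7): only reaches (5,7)(W), (7,3)(W), (7,2)(W), all W → L
(8,0): only reaches (6,0)(W), which is W → L
(8,1): only reaches (6,1)(W), which is W → L
(8,2): only reaches (6,2)(W), which is W → L
(8,3): only reaches (6,3)(W), which is W → L
Every other cell has at least one move into one of the L cells above, so it is W.
L cells per row: a=0: 4, a=1: 4, a=2: 4, a=3: 4, a=4: 4, a=5: 4, a=6: 4, a=7: 4, a=8: 4; total 36.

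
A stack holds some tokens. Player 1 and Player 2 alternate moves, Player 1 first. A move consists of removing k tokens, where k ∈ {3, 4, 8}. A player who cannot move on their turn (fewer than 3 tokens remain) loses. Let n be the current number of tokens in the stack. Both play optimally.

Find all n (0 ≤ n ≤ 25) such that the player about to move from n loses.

0, 1, 2, 7, 12, 13, 14, 19, 24, 25

Classify positions by backward induction: terminal positions (no move available) are L. From any other position, the mover wins iff some move reaches an L.
n=0: no move → L
n=1: no move → L
n=2: no move → L
n=3: W (go to 0, an L position)
n=4: W (go to 1, an L position)
n=5: W (go to 2, an L position)
n=6: W (go to 2, an L position)
n=7: L (options 4(W), 3(W) are all W)
n=8: W (go to 0, an L position)
n=9: W (go to 1, an L position)
n=10: W (go to 7, an L position)
n=11: W (go to 7, an L position)
n=12: L (options 9(W), 8(W), 4(W) are all W)
n=13: L (options 10(W), 9(W), 5(W) are all W)
n=14: L (options 11(W), 10(W), 6(W) are all W)
n=15: W (go to 12, an L position)
n=16: W (go to 13, an L position)
n=17: W (go to 14, an L position)
n=18: W (go to 14, an L position)
n=19: L (options 16(W), 15(W), 11(W) are all W)
n=20: W (go to 12, an L position)
n=21: W (go to 13, an L position)
n=22: W (go to 19, an L position)
n=23: W (go to 19, an L position)
n=24: L (options 21(W), 20(W), 16(W) are all W)
n=25: L (options 22(W), 21(W), 17(W) are all W)
The losing starting values of n are exactly the entries labelled L in this table (10 of them).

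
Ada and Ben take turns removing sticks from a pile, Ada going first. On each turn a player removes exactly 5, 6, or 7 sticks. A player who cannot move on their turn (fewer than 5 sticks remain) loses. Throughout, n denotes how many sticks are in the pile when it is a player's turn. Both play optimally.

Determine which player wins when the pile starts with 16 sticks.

Work bottom-up. With no move the player to move loses. Otherwise the position is W if at least one move leads to an L position for the opponent, and L if every move leads to a W.
n=0: no move → L
n=1: no move → L
n=2: no move → L
n=3: no move → L
n=4: no move → L
n=5: can move to 0, which is L ⇒ W
n=6: can move to 1, which is L ⇒ W
n=7: can move to 2, which is L ⇒ W
n=8: can move to 3, which is L ⇒ W
n=9: can move to 4, which is L ⇒ W
n=10: can move to 4, which is L ⇒ W
n=11: can move to 4, which is L ⇒ W
n=12: moves to 7(W), 6(W), 5(W); every one is W ⇒ L
n=13: moves to 8(W), 7(W), 6(W); every one is W ⇒ L
n=14: moves to 9(W), 8(W), 7(W); every one is W ⇒ L
n=15: moves to 10(W), 9(W), 8(W); every one is W ⇒ L
n=16: moves to 11(W), 10(W), 9(W); every one is W ⇒ L
The starting position 16 is L: whatever Ada does, the opponent receives a W position.

Ben wins.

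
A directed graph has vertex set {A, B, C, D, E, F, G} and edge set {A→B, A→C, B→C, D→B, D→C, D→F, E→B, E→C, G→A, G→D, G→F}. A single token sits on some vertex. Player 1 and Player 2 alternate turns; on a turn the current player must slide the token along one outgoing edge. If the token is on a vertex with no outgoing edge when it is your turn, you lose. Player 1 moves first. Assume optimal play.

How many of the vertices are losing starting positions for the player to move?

Compute win/loss labels from the base case upward. A position with no move is L. Any other position is W if it can reach an L in one move, else L.
Every edge goes from a vertex to one that appears earlier in the order C, F, B, A, D, E, G, so processing vertices in that order labels each vertex after all of its successors.
C: no outgoing edge → L
F: no outgoing edge → L
B: reaches L-position C → W
A: reaches L-position C → W
D: reaches L-position F → W
E: reaches L-position C → W
G: reaches L-position F → W
The L vertices are C, F; that is 2 in all.

2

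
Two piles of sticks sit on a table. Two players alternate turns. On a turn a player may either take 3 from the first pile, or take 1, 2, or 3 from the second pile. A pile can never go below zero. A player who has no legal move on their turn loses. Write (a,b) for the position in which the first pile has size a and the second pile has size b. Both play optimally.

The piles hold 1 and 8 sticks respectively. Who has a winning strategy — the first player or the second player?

The second player wins.

Build the W/L table. Terminal = L. A non-terminal position is W if it has a move to some L; otherwise it is L.
No move ever increases a pile, so every position that can arise here has a ≤ 1 and b ≤ 8; it is enough to label the cells with 0 ≤ a ≤ 1 and 0 ≤ b ≤ 8.
Every move lowers a or b (never raises either), so fill the grid row by row in increasing a, and left to right within a row: each cell's successors are then already labelled.
      b=0  b=1  b=2  b=3  b=4  b=5  b=6  b=7  b=8
a=0:    L    W    W    W    L    W    W    W    L
a=1:    L    W    W    W    L    W    W    W    L
Cells with no legal move (terminal, hence L): (0,0), (1,0).
The remaining L cells, each justified by listing all of its moves:
(0,4): L (options (0,3)(W), (0,2)(W), (0,1)(W) are all W)
(0,8): L (options (0,7)(W), (0,6)(W), (0,5)(W) are all W)
(1,4): L (options (1,3)(W), (1,2)(W), (1,1)(W) are all W)
(1,8): L (options (1,7)(W), (1,6)(W), (1,5)(W) are all W)
Every other cell has at least one move into one of the L cells above, so it is W.
The starting position (1,8) is L: whatever the player to move does, the opponent receives a W position.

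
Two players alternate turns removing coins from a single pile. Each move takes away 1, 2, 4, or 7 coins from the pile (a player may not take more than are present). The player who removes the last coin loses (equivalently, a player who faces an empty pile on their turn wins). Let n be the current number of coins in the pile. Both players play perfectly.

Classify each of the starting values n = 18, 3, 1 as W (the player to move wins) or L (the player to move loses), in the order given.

18: W, 3: W, 1: L

Use the standard recursion: the mover wins at a terminal position; elsewhere, the mover wins exactly when some move hands the opponent an L position.
n=0: no move; the opponent has just taken the last coin and therefore loses → W
n=1: →0(W) only, which is W, so L
n=2: →1(L), so W
n=3: →1(L), so W
n=4: →3(W), 2(W), 0(W) — all W, so L
n=5: →4(L), so W
n=6: →4(L), so W
n=7: →6(W), 5(W), 3(W), 0(W) — all W, so L
n=8: →7(L), so W
n=9: →7(L), so W
n=10: →9(W), 8(W), 6(W), 3(W) — all W, so L
n=11: →10(L), so W
n=12: →10(L), so W
n=13: →12(W), 11(W), 9(W), 6(W) — all W, so L
n=14: →13(L), so W
n=15: →13(L), so W
n=16: →15(W), 14(W), 12(W), 9(W) — all W, so L
n=17: →16(L), so W
n=18: →16(L), so W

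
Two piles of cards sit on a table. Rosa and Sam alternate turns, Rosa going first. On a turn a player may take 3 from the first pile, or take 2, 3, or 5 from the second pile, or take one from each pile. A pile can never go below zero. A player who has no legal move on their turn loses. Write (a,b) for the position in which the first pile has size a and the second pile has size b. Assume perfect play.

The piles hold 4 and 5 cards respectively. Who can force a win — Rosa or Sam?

Rosa wins.

Compute win/loss labels from the base case upward. A position with no move is L. Any other position is W if it can reach an L in one move, else L.
No move ever increases a pile, so every position that can arise here has a ≤ 4 and b ≤ 5; it is enough to label the cells with 0 ≤ a ≤ 4 and 0 ≤ b ≤ 5.
Every move lowers a or b (never raises either), so fill the grid row by row in increasing a, and left to right within a row: each cell's successors are then already labelled.
      b=0  b=1  b=2  b=3  b=4  b=5
a=0:    L    L    W    W    W    W
a=1:    L    W    W    W    L    W
a=2:    L    W    W    W    L    W
a=3:    W    W    L    L    W    W
a=4:    W    L    L    W    W    W
Cells with no legal move (terminal, hence L): (0,0), (0,1), (1,0), (2,0).
The remaining L cells, each justified by listing all of its moves:
(1,4): only reaches (1,2)(W), (1,1)(W), (0,3)(W), all W → L
(2,4): only reaches (2,2)(W), (2,1)(W), (1,3)(W), all W → L
(3,2): only reaches (0,2)(W), (3,0)(W), (2,1)(W), all W → L
(3,3): only reaches (0,3)(W), (3,1)(W), (3,0)(W), (2,2)(W), all W → L
(4,1): only reaches (1,1)(W), (3,0)(W), all W → L
(4,2): only reaches (1,2)(W), (4,0)(W), (3,1)(W), all W → L
Every other cell has at least one move into one of the L cells above, so it is W.
From (4,5) Rosa can move to (4,2), reaching an L position.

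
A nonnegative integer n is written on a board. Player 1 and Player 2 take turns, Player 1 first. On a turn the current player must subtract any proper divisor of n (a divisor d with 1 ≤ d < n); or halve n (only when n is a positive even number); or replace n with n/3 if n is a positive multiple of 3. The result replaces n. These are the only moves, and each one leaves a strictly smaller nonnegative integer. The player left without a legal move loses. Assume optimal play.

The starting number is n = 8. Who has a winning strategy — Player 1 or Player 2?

Compute win/loss labels from the base case upward. A position with no move is L. Any other position is W if it can reach an L in one move, else L.
n=0: no move → L
n=1: no move → L
n=2: →1(L), so W
n=3: →1(L), so W
n=4: →2(W), 3(W) — all W, so L
n=5: →4(L), so W
n=6: →4(L), so W
n=7: →6(W) only, which is W, so L
n=8: →4(L), so W
The starting position 8 is W: Player 1 should move to 4, handing over an L position.

Player 1 wins.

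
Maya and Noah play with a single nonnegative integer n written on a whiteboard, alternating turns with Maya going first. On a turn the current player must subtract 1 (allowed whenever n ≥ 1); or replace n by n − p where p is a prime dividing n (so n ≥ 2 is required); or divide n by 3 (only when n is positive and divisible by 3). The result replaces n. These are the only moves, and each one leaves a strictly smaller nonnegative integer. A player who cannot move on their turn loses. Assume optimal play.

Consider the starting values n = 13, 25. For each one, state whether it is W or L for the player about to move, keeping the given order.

Compute win/loss labels from the base case upward. A position with no move is L. Any other position is W if it can reach an L in one move, else L.
n=0: no move → L
n=1: W (go to 0, an L position)
n=2: W (go to 0, an L position)
n=3: W (go to 0, an L position)
n=4: L (options 2(W), 3(W) are all W)
n=5: W (go to 0, an L position)
n=6: W (go to 4, an L position)
n=7: W (go to 0, an L position)
n=8: L (options 6(W), 7(W) are all W)
n=9: W (go to 8, an L position)
n=10: W (go to 8, an L position)
n=11: W (go to 0, an L position)
n=12: W (go to 4, an L position)
n=13: W (go to 0, an L position)
n=14: L (options 7(W), 12(W), 13(W) are all W)
n=15: W (go to 14, an L position)
n=16: W (go to 14, an L position)
n=17: W (go to 0, an L position)
n=18: L (options 6(W), 15(W), 16(W), 17(W) are all W)
n=19: W (go to 0, an L position)
n=20: W (go to 18, an L position)
n=21: W (go to 14, an L position)
n=22: L (options 11(W), 20(W), 21(W) are all W)
n=23: W (go to 0, an L position)
n=24: W (go to 8, an L position)
n=25: L (options 20(W), 24(W) are all W)

13: W, 25: L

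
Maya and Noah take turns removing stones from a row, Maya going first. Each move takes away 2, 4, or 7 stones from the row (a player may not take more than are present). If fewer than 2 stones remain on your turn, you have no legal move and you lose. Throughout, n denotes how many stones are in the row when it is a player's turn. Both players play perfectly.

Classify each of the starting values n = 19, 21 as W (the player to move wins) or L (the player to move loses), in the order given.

19: W, 21: L

Label each position W (a win for the player to move) or L (a loss). A position with no legal move is L; any other position is W exactly when some move reaches an L, and L when every move reaches a W.
n=0: no move → L
n=1: no move → L
n=2: can move to 0, which is L ⇒ W
n=3: can move to 1, which is L ⇒ W
n=4: can move to 0, which is L ⇒ W
n=5: can move to 1, which is L ⇒ W
n=6: moves to 4(W), 2(W); every one is W ⇒ L
n=7: can move to 0, which is L ⇒ W
n=8: can move to 6, which is L ⇒ W
n=9: moves to 7(W), 5(W), 2(W); every one is W ⇒ L
n=10: can move to 6, which is L ⇒ W
n=11: can move to 9, which is L ⇒ W
n=12: moves to 10(W), 8(W), 5(W); every one is W ⇒ L
n=13: can move to 9, which is L ⇒ W
n=14: can move to 12, which is L ⇒ W
n=15: moves to 13(W), 11(W), 8(W); every one is W ⇒ L
n=16: can move to 12, which is L ⇒ W
n=17: can move to 15, which is L ⇒ W
n=18: moves to 16(W), 14(W), 11(W); every one is W ⇒ L
n=19: can move to 15, which is L ⇒ W
n=20: can move to 18, which is L ⇒ W
n=21: moves to 19(W), 17(W), 14(W); every one is W ⇒ L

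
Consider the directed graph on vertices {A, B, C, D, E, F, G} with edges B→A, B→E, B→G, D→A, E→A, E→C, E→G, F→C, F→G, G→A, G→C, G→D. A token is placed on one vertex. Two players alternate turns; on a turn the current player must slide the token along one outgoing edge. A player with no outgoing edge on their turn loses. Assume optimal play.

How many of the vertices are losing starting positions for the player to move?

2

Classify positions by backward induction: terminal positions (no move available) are L. From any other position, the mover wins iff some move reaches an L.
Every edge goes from a vertex to one that appears earlier in the order A, C, D, G, F, E, B, so processing vertices in that order labels each vertex after all of its successors.
A: no outgoing edge → L
C: no outgoing edge → L
D: reaches L-position A → W
G: reaches L-position C → W
F: reaches L-position C → W
E: reaches L-position C → W
B: reaches L-position A → W
The L vertices are A, C; that is 2 in all.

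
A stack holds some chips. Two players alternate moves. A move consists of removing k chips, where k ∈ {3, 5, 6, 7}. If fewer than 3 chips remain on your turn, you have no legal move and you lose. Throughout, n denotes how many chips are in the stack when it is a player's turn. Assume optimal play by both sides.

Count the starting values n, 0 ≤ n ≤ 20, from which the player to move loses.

7

Compute win/loss labels from the base case upward. A position with no move is L. Any other position is W if it can reach an L in one move, else L.
n=0: no move → L
n=1: no move → L
n=2: no move → L
n=3: W (go to 0, an L position)
n=4: W (go to 1, an L position)
n=5: W (go to 2, an L position)
n=6: W (go to 1, an L position)
n=7: W (go to 2, an L position)
n=8: W (go to 2, an L position)
n=9: W (go to 2, an L position)
n=10: L (options 7(W), 5(W), 4(W), 3(W) are all W)
n=11: L (options 8(W), 6(W), 5(W), 4(W) are all W)
n=12: L (options 9(W), 7(W), 6(W), 5(W) are all W)
n=13: W (go to 10, an L position)
n=14: W (go to 11, an L position)
n=15: W (go to 12, an L position)
n=16: W (go to 11, an L position)
n=17: W (go to 12, an L position)
n=18: W (go to 12, an L position)
n=19: W (go to 12, an L position)
n=20: L (options 17(W), 15(W), 14(W), 13(W) are all W)
L entries with 0 ≤ n ≤ 20: n = 0, 1, 2, 10, 11, 12, 20; that makes 7.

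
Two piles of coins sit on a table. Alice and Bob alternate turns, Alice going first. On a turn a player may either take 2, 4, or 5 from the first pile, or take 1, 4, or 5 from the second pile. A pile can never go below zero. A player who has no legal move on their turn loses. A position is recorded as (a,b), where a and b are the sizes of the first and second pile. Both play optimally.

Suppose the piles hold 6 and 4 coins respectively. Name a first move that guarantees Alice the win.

Move to (4,4).

Build the W/L table. Terminal = L. A non-terminal position is W if it has a move to some L; otherwise it is L.
No move ever increases a pile, so every position that can arise here has a ≤ 6 and b ≤ 4; it is enough to label the cells with 0 ≤ a ≤ 6 and 0 ≤ b ≤ 4.
Every move lowers a or b (never raises either), so fill the grid row by row in increasing a, and left to right within a row: each cell's successors are then already labelled.
      b=0  b=1  b=2  b=3  b=4
a=0:    L    W    L    W    W
a=1:    L    W    L    W    W
a=2:    W    L    W    L    W
a=3:    W    L    W    L    W
a=4:    W    W    W    W    L
a=5:    W    W    W    W    L
a=6:    W    W    W    W    W
Cells with no legal move (terminal, hence L): (0,0), (1,0).
The remaining L cells, each justified by listing all of its moves:
(0,2): L (sole option (0,1)(W) is W)
(1,2): L (sole option (1,1)(W) is W)
(2,1): L (options (0,1)(W), (2,0)(W) are all W)
(2,3): L (options (0,3)(W), (2,2)(W) are all W)
(3,1): L (options (1,1)(W), (3,0)(W) are all W)
(3,3): L (options (1,3)(W), (3,2)(W) are all W)
(4,4): L (options (2,4)(W), (0,4)(W), (4,3)(W), (4,0)(W) are all W)
(5,4): L (options (3,4)(W), (1,4)(W), (0,4)(W), (5,3)(W), (5,0)(W) are all W)
Every other cell has at least one move into one of the L cells above, so it is W.
From (6,4), the L positions reachable in one move are: (4,4).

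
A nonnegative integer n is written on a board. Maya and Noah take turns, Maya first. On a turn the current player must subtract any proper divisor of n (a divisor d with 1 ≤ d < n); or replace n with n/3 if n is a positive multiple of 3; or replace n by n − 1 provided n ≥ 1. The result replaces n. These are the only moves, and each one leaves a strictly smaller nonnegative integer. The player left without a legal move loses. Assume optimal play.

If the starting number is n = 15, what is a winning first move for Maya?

Move to 5.

Use the standard recursion: the mover loses at a terminal position; elsewhere, the mover wins exactly when some move hands the opponent an L position.
n=0: no move → L
n=1: reaches L-position 0 → W
n=2: only reaches 1(W), which is W → L
n=3: reaches L-position 2 → W
n=4: reaches L-position 2 → W
n=5: only reaches 4(W), which is W → L
n=6: reaches L-position 2 → W
n=7: only reaches 6(W), which is W → L
n=8: reaches L-position 7 → W
n=9: only reaches 3(W), 6(W), 8(W), all W → L
n=10: reaches L-position 5 → W
n=11: only reaches 10(W), which is W → L
n=12: reaches L-position 9 → W
n=13: only reaches 12(W), which is W → L
n=14: reaches L-position 7 → W
n=15: reaches L-position 5 → W
From 15, the L positions reachable in one move are: 5.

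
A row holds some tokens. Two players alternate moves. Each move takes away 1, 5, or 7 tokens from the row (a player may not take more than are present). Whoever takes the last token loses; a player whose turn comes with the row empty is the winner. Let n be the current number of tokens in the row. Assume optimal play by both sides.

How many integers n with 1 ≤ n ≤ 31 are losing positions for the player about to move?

Compute win/loss labels from the base case upward. A position with no move is W. Any other position is W if it can reach an L in one move, else L.
n=0: no move; the opponent has just taken the last token and therefore loses → W
n=1: only reaches 0(W), which is W → L
n=2: reaches L-position 1 → W
n=3: only reaches 2(W), which is W → L
n=4: reaches L-position 3 → W
n=5: only reaches 4(W), 0(W), all W → L
n=6: reaches L-position 5 → W
n=7: only reaches 6(W), 2(W), 0(W), all W → L
n=8: reaches L-position 7 → W
n=9: only reaches 8(W), 4(W), 2(W), all W → L
n=10: reaches L-position 9 → W
n=11: only reaches 10(W), 6(W), 4(W), all W → L
n=12: reaches L-position 11 → W
n=13: only reaches 12(W), 8(W), 6(W), all W → L
n=14: reaches L-position 13 → W
n=15: only reaches 14(W), 10(W), 8(W), all W → L
n=16: reaches L-position 15 → W
n=17: only reaches 16(W), 12(W), 10(W), all W → L
n=18: reaches L-position 17 → W
n=19: only reaches 18(W), 14(W), 12(W), all W → L
n=20: reaches L-position 19 → W
n=21: only reaches 20(W), 16(W), 14(W), all W → L
n=22: reaches L-position 21 → W
n=23: only reaches 22(W), 18(W), 16(W), all W → L
n=24: reaches L-position 23 → W
n=25: only reaches 24(W), 20(W), 18(W), all W → L
n=26: reaches L-position 25 → W
n=27: only reaches 26(W), 22(W), 20(W), all W → L
n=28: reaches L-position 27 → W
n=29: only reaches 28(W), 24(W), 22(W), all W → L
n=30: reaches L-position 29 → W
n=31: only reaches 30(W), 26(W), 24(W), all W → L
L entries with 1 ≤ n ≤ 31 (the range starts at n=1): n = 1, 3, 5, 7, 9, 11, 13, 15, 17, 19, 21, 23, 25, 27, 29, 31; that makes 16.

16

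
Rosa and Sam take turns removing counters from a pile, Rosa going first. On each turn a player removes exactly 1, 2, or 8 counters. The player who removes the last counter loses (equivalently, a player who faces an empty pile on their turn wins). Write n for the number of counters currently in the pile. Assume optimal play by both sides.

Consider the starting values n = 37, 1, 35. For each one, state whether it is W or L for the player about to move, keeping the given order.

37: L, 1: L, 35: W

Work bottom-up. With no move the player to move wins. Otherwise the position is W if at least one move leads to an L position for the opponent, and L if every move leads to a W.
n=0: no move; the opponent has just taken the last counter and therefore loses → W
n=1: the only move is to 0(W), a W ⇒ L
n=2: can move to 1, which is L ⇒ W
n=3: can move to 1, which is L ⇒ W
n=4: moves to 3(W), 2(W); every one is W ⇒ L
n=5: can move to 4, which is L ⇒ W
n=6: can move to 4, which is L ⇒ W
n=7: moves to 6(W), 5(W); every one is W ⇒ L
n=8: can move to 7, which is L ⇒ W
n=9: can move to 7, which is L ⇒ W
n=10: moves to 9(W), 8(W), 2(W); every one is W ⇒ L
n=11: can move to 10, which is L ⇒ W
n=12: can move to 10, which is L ⇒ W
n=13: moves to 12(W), 11(W), 5(W); every one is W ⇒ L
n=14: can move to 13, which is L ⇒ W
n=15: can move to 13, which is L ⇒ W
n=16: moves to 15(W), 14(W), 8(W); every one is W ⇒ L
n=17: can move to 16, which is L ⇒ W
n=18: can move to 16, which is L ⇒ W
n=19: moves to 18(W), 17(W), 11(W); every one is W ⇒ L
n=20: can move to 19, which is L ⇒ W
n=21: can move to 19, which is L ⇒ W
n=22: moves to 21(W), 20(W), 14(W); every one is W ⇒ L
n=23: can move to 22, which is L ⇒ W
n=24: can move to 22, which is L ⇒ W
n=25: moves to 24(W), 23(W), 17(W); every one is W ⇒ L
n=26: can move to 25, which is L ⇒ W
n=27: can move to 25, which is L ⇒ W
n=28: moves to 27(W), 26(W), 20(W); every one is W ⇒ L
n=29: can move to 28, which is L ⇒ W
n=30: can move to 28, which is L ⇒ W
n=31: moves to 30(W), 29(W), 23(W); every one is W ⇒ L
n=32: can move to 31, which is L ⇒ W
n=33: can move to 31, which is L ⇒ W
n=34: moves to 33(W), 32(W), 26(W); every one is W ⇒ L
n=35: can move to 34, which is L ⇒ W
n=36: can move to 34, which is L ⇒ W
n=37: moves to 36(W), 35(W), 29(W); every one is W ⇒ L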